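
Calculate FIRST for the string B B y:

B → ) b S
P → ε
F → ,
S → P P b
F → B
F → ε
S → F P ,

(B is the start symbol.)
{ ')' }

FIRST sets of the non-terminals involved (from the grammar, by fixed-point iteration):
  FIRST(B) = { ')' }

To compute FIRST(B B y), process the symbols left to right:
Symbol B is a non-terminal. Add FIRST(B) \ {ε} = { ')' }
B is not nullable (ε ∉ FIRST(B)), so stop here.
FIRST(B B y) = { ')' }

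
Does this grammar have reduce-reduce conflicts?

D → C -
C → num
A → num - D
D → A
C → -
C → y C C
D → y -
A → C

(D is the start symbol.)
A reduce-reduce conflict occurs when an LR(0) state has two complete items [A → α .] and [B → β .] — both call for a reduction, and with no lookahead the parser cannot choose between them.

Augment with D' → D and build the canonical LR(0) collection (I0 = CLOSURE({[D' → . D]}), then GOTO on every symbol after a dot until no new states appear). It has 15 states:
  I0: { [A → . C], [A → . num - D], [C → . -], [C → . num], [C → . y C C], [D → . A], [D → . C -], [D → . y -], [D' → . D] }  — shift
  I1: { [C → - .] }  — reduce
  I2: { [D → A .] }  — reduce
  I3: { [A → C .], [D → C . -] }  — shift, reduce
  I4: { [D' → D .] }  — accept
  I5: { [A → num . - D], [C → num .] }  — shift, reduce
  I6: { [C → . -], [C → . num], [C → . y C C], [C → y . C C], [D → y . -] }  — shift
  I7: { [C → - .], [D → y - .] }  — 2 reduces
  I8: { [C → . -], [C → . num], [C → . y C C], [C → y C . C] }  — shift
  I9: { [C → num .] }  — reduce
  I10: { [C → . -], [C → . num], [C → . y C C], [C → y . C C] }  — shift
  I11: { [C → y C C .] }  — reduce
  I12: { [A → . C], [A → . num - D], [A → num - . D], [C → . -], [C → . num], [C → . y C C], [D → . A], [D → . C -], [D → . y -] }  — shift
  I13: { [A → num - D .] }  — reduce
  I14: { [D → C - .] }  — reduce

I7 contains complete items [C → - .], [D → y - .] — reduce-reduce conflict.

Answer: Yes — I7: [C → - .] vs [D → y - .]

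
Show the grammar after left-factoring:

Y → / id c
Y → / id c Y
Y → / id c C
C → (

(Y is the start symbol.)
Left-factoring transforms A → αβ₁ | αβ₂ into A → αA' and A' → β₁ | β₂
(α is the longest common prefix among the alternatives). Repeat until
no nonterminal has two alternatives with a common prefix.

Round 1: Y has alternatives sharing prefix '/ id c'. Introduce Y': Y → / id c Y'
  Add: Y' → ε
  Add: Y' → Y
  Add: Y' → C

No remaining common prefixes — done.

Resulting grammar:
Y → / id c Y'
Y' → ε
Y' → Y
Y' → C
C → (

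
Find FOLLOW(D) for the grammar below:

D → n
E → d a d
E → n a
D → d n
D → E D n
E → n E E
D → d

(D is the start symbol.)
To compute FOLLOW(D), find every occurrence of D on a right-hand side N → α D β: add FIRST(β) \ {ε}, and if β is empty or nullable also add FOLLOW(N). Iterate to a fixed point.

D is the start symbol, so $ ∈ FOLLOW(D).
In D → E D n: D is followed by n, add FIRST(n) \ {ε} = { 'n' }

Taking the union: FOLLOW(D) = { $, 'n' }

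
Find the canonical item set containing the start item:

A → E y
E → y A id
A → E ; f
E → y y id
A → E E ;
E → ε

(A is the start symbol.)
{ [A → . E ; f], [A → . E E ;], [A → . E y], [A' → . A], [E → . y A id], [E → . y y id], [E → .] }

First, augment the grammar with A' → A
I₀ = CLOSURE({ [A' → . A] }):
  [A' → . A] has the dot before A: add [A → . E y], [A → . E ; f], [A → . E E ;]
  [A → . E y] has the dot before E: add [E → . y A id], [E → . y y id], [E → .]
No further items can be added.

I₀ = { [A → . E ; f], [A → . E E ;], [A → . E y], [A' → . A], [E → . y A id], [E → . y y id], [E → .] }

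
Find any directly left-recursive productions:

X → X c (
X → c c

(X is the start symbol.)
Yes, X is left-recursive

Direct left recursion occurs when N → N α for some non-terminal N (the right-hand side begins with the left-hand side itself).

X → X c (: LEFT RECURSIVE (starts with X)
X → c c: starts with c

The grammar has direct left recursion on: X.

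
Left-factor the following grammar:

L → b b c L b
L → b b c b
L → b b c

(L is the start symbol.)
Left-factoring transforms A → αβ₁ | αβ₂ into A → αA' and A' → β₁ | β₂
(α is the longest common prefix among the alternatives). Repeat until
no nonterminal has two alternatives with a common prefix.

Round 1: L has alternatives sharing prefix 'b b c'. Introduce L': L → b b c L'
  Add: L' → L b
  Add: L' → b
  Add: L' → ε

No remaining common prefixes — done.

Resulting grammar:
L → b b c L'
L' → L b
L' → b
L' → ε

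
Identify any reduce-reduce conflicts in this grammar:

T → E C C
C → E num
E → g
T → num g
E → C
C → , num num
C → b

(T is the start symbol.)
Yes — I12: [E → C .] vs [T → E C C .]

A reduce-reduce conflict occurs when an LR(0) state has two complete items [A → α .] and [B → β .] — both call for a reduction, and with no lookahead the parser cannot choose between them.

Augment with T' → T and build the canonical LR(0) collection (I0 = CLOSURE({[T' → . T]}), then GOTO on every symbol after a dot until no new states appear). It has 15 states:
  I0: { [C → . , num num], [C → . E num], [C → . b], [E → . C], [E → . g], [T → . E C C], [T → . num g], [T' → . T] }  — shift
  I1: { [C → , . num num] }  — shift
  I2: { [E → C .] }  — reduce
  I3: { [C → . , num num], [C → . E num], [C → . b], [C → E . num], [E → . C], [E → . g], [T → E . C C] }  — shift
  I4: { [T' → T .] }  — accept
  I5: { [C → b .] }  — reduce
  I6: { [E → g .] }  — reduce
  I7: { [T → num . g] }  — shift
  I8: { [T → num g .] }  — reduce
  I9: { [C → . , num num], [C → . E num], [C → . b], [E → . C], [E → . g], [E → C .], [T → E C . C] }  — shift, reduce
  I10: { [C → E . num] }  — shift
  I11: { [C → E num .] }  — reduce
  I12: { [E → C .], [T → E C C .] }  — 2 reduces
  I13: { [C → , num . num] }  — shift
  I14: { [C → , num num .] }  — reduce

I12 contains complete items [E → C .], [T → E C C .] — reduce-reduce conflict.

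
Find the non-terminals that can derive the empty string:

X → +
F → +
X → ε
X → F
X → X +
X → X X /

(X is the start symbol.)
{ 'X' }

A non-terminal is nullable if it can derive ε (the empty string): either it has an ε-production, or it has a production whose right-hand side consists entirely of nullable non-terminals.

ε-productions: X → ε
So X is immediately nullable.
No further non-terminal can be added: every production for the remaining non-terminals contains a terminal or a non-nullable non-terminal.
Nullable = { 'X' }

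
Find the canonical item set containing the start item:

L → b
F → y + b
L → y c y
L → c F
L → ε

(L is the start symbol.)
{ [L → . b], [L → . c F], [L → . y c y], [L → .], [L' → . L] }

First, augment the grammar with L' → L
I₀ = CLOSURE({ [L' → . L] }):
  [L' → . L] has the dot before L: add [L → . b], [L → . y c y], [L → . c F], [L → .]
No further items can be added.

I₀ = { [L → . b], [L → . c F], [L → . y c y], [L → .], [L' → . L] }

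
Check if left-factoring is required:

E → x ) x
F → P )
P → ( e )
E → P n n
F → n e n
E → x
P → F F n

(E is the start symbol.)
Yes, E has productions with common prefix 'x'

Left-factoring is needed when two productions for the same non-terminal
share a common prefix on the right-hand side.

Productions for E:
  E → x ) x
  E → P n n
  E → x
Productions for F:
  F → P )
  F → n e n
Productions for P:
  P → ( e )
  P → F F n

Found common prefix 'x' in productions for E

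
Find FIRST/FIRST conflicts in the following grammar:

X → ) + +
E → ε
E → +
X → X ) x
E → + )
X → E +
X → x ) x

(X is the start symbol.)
Yes. X → ')' '+' '+' / X → X ')' x on { ')' }; X → X ')' x / X → E '+' on { '+' }; X → X ')' x / X → x ')' x on { 'x' }; E → '+' / E → '+' ')' on { '+' }

A FIRST/FIRST conflict occurs when two productions N → α and N → β for the same non-terminal have FIRST(α) ∩ FIRST(β) ≠ ∅ (with ε ∈ FIRST of a nullable right-hand side, so two nullable alternatives also conflict).

FIRST sets of the non-terminals at (or reachable through a nullable prefix from) the front of some alternative:
  FIRST(X) = { ')', '+', 'x' }
  FIRST(E) = { '+', ε }

Productions for X:
  X → ) + +: FIRST = { ')' }
  X → X ) x: FIRST = { ')', '+', 'x' }
  X → E +: FIRST = { '+' }
  X → x ) x: FIRST = { 'x' }
Productions for E:
  E → ε: FIRST = { ε }
  E → +: FIRST = { '+' }
  E → + ): FIRST = { '+' }

Conflict for X: X → ) + + and X → X ) x
  Overlap: { ')' }
Conflict for X: X → X ) x and X → E +
  Overlap: { '+' }
Conflict for X: X → X ) x and X → x ) x
  Overlap: { 'x' }
Conflict for E: E → + and E → + )
  Overlap: { '+' }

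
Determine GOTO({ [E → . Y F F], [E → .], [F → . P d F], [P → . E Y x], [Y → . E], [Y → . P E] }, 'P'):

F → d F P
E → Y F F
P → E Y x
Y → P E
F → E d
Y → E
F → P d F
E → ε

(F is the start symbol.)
GOTO(I, 'P') = CLOSURE({ [A → αX.β] : [A → α.Xβ] ∈ I, X = 'P' })

Items with dot before 'P', with the dot advanced:
  [F → . P d F] → [F → P . d F]
  [Y → . P E] → [Y → P . E]
Closure of the advanced items:
  [Y → P . E] has the dot before E: add [E → . Y F F], [E → .]
  [E → . Y F F] has the dot before Y: add [Y → . P E], [Y → . E]
  [Y → . P E] has the dot before P: add [P → . E Y x]

GOTO = { [E → . Y F F], [E → .], [F → P . d F], [P → . E Y x], [Y → . E], [Y → . P E], [Y → P . E] }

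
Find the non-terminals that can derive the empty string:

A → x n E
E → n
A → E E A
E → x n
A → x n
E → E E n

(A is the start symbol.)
None

There are no ε-productions, so no non-terminal can derive ε.
No non-terminals are nullable.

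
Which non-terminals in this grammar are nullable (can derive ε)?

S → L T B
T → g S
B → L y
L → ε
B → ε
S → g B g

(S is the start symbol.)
A non-terminal is nullable if it can derive ε (the empty string): either it has an ε-production, or it has a production whose right-hand side consists entirely of nullable non-terminals.

ε-productions: L → ε, B → ε
So L, B are immediately nullable.
No further non-terminal can be added: every production for the remaining non-terminals contains a terminal or a non-nullable non-terminal.
Nullable = { 'B', 'L' }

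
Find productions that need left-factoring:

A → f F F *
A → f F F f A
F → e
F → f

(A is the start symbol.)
Yes, A has productions with common prefix 'f F F'

Left-factoring is needed when two productions for the same non-terminal
share a common prefix on the right-hand side.

Productions for A:
  A → f F F *
  A → f F F f A
Productions for F:
  F → e
  F → f

Found common prefix 'f F F' in productions for A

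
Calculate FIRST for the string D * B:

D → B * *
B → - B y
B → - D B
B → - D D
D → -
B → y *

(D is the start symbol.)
{ '-', 'y' }

FIRST sets of the non-terminals involved (from the grammar, by fixed-point iteration):
  FIRST(D) = { '-', 'y' }

To compute FIRST(D * B), process the symbols left to right:
Symbol D is a non-terminal. Add FIRST(D) \ {ε} = { '-', 'y' }
D is not nullable (ε ∉ FIRST(D)), so stop here.
FIRST(D * B) = { '-', 'y' }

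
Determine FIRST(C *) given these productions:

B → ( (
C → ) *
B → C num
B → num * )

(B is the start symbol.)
{ ')' }

FIRST sets of the non-terminals involved (from the grammar, by fixed-point iteration):
  FIRST(C) = { ')' }

To compute FIRST(C *), process the symbols left to right:
Symbol C is a non-terminal. Add FIRST(C) \ {ε} = { ')' }
C is not nullable (ε ∉ FIRST(C)), so stop here.
FIRST(C *) = { ')' }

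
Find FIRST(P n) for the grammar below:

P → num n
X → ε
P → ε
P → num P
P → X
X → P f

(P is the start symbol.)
{ 'f', 'n', 'num' }

FIRST sets of the non-terminals involved (from the grammar, by fixed-point iteration):
  FIRST(P) = { 'f', 'num', ε }

To compute FIRST(P n), process the symbols left to right:
Symbol P is a non-terminal. Add FIRST(P) \ {ε} = { 'f', 'num' }
P is nullable (ε ∈ FIRST(P)), continue to the next symbol.
Symbol n is a terminal. Add 'n' and stop.
FIRST(P n) = { 'f', 'n', 'num' }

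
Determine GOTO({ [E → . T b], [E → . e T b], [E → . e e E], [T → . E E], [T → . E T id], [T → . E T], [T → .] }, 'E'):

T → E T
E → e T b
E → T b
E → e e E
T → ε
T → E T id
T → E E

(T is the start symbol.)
GOTO(I, 'E') = CLOSURE({ [A → αX.β] : [A → α.Xβ] ∈ I, X = 'E' })

Items with dot before 'E', with the dot advanced:
  [T → . E E] → [T → E . E]
  [T → . E T] → [T → E . T]
  [T → . E T id] → [T → E . T id]
Closure of the advanced items:
  [T → E . E] has the dot before E: add [E → . e T b], [E → . T b], [E → . e e E]
  [T → E . T] has the dot before T: add [T → . E T], [T → .], [T → . E T id], [T → . E E]

GOTO = { [E → . T b], [E → . e T b], [E → . e e E], [T → . E E], [T → . E T id], [T → . E T], [T → .], [T → E . E], [T → E . T id], [T → E . T] }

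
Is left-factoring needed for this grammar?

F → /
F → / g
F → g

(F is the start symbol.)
Yes, F has productions with common prefix '/'

Left-factoring is needed when two productions for the same non-terminal
share a common prefix on the right-hand side.

Productions for F:
  F → /
  F → / g
  F → g

Found common prefix '/' in productions for F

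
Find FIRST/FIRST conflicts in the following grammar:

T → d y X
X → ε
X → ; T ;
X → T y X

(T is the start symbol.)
No FIRST/FIRST conflicts.

A FIRST/FIRST conflict occurs when two productions N → α and N → β for the same non-terminal have FIRST(α) ∩ FIRST(β) ≠ ∅ (with ε ∈ FIRST of a nullable right-hand side, so two nullable alternatives also conflict).

FIRST sets of the non-terminals at (or reachable through a nullable prefix from) the front of some alternative:
  FIRST(T) = { 'd' }

Productions for X:
  X → ε: FIRST = { ε }
  X → ; T ;: FIRST = { ';' }
  X → T y X: FIRST = { 'd' }
T has only one production, so no FIRST/FIRST conflict is possible there.

All alternatives of each non-terminal have pairwise disjoint FIRST sets.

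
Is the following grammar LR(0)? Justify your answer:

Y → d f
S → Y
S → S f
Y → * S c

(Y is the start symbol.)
Yes, the grammar is LR(0)

A grammar is LR(0) if no state in the canonical LR(0) collection has:
  - both a shift item (dot before a terminal) and a complete item (shift-reduce conflict), or
  - two or more complete items (reduce-reduce conflict; the accept item [Y' → Y .] counts as a complete item here).

Augment with Y' → Y and build the canonical LR(0) collection (I0 = CLOSURE({[Y' → . Y]}), then GOTO on every symbol after a dot until no new states appear). It has 9 states:
  I0: { [Y → . * S c], [Y → . d f], [Y' → . Y] }  — shift
  I1: { [S → . S f], [S → . Y], [Y → * . S c], [Y → . * S c], [Y → . d f] }  — shift
  I2: { [Y' → Y .] }  — accept
  I3: { [Y → d . f] }  — shift
  I4: { [Y → d f .] }  — reduce
  I5: { [S → S . f], [Y → * S . c] }  — shift
  I6: { [S → Y .] }  — reduce
  I7: { [Y → * S c .] }  — reduce
  I8: { [S → S f .] }  — reduce

Every state is either a pure shift/goto state or contains exactly one complete item and nothing to shift — no conflicts. The grammar is LR(0).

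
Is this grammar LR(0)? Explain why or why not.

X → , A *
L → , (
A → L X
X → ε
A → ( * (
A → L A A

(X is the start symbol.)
A grammar is LR(0) if no state in the canonical LR(0) collection has:
  - both a shift item (dot before a terminal) and a complete item (shift-reduce conflict), or
  - two or more complete items (reduce-reduce conflict; the accept item [X' → X .] counts as a complete item here).

Augment with X' → X and build the canonical LR(0) collection (I0 = CLOSURE({[X' → . X]}), then GOTO on every symbol after a dot until no new states appear). It has 16 states:
  I0: { [X → . , A *], [X → .], [X' → . X] }  — shift, reduce
  I1: { [A → . ( * (], [A → . L A A], [A → . L X], [L → . , (], [X → , . A *] }  — shift
  I2: { [X' → X .] }  — accept
  I3: { [A → ( . * (] }  — shift
  I4: { [L → , . (] }  — shift
  I5: { [X → , A . *] }  — shift
  I6: { [A → . ( * (], [A → . L A A], [A → . L X], [A → L . A A], [A → L . X], [L → . , (], [X → . , A *], [X → .] }  — shift, reduce
  I7: { [A → . ( * (], [A → . L A A], [A → . L X], [L → , . (], [L → . , (], [X → , . A *] }  — shift
  I8: { [A → . ( * (], [A → . L A A], [A → . L X], [A → L A . A], [L → . , (] }  — shift
  I9: { [A → L X .] }  — reduce
  I10: { [A → L A A .] }  — reduce
  I11: { [A → ( . * (], [L → , ( .] }  — shift, reduce
  I12: { [A → ( * . (] }  — shift
  I13: { [A → ( * ( .] }  — reduce
  I14: { [X → , A * .] }  — reduce
  I15: { [L → , ( .] }  — reduce

Conflict in state I0:
  Shift-reduce conflict between [X → .] and [X → . , A *]
So the grammar is NOT LR(0).

Answer: No. Shift-reduce conflict between [X → .] and [X → . , A *]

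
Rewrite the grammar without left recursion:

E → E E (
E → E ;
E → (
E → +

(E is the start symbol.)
E is directly left-recursive. The standard transformation for
  A → A α₁ | ... | A α_m | β₁ | ... | β_n
is
  A  → β₁ A' | ... | β_n A'
  A' → α₁ A' | ... | α_m A' | ε

E → ( becomes E → ( E'
E → + becomes E → + E'
E → E E ( becomes E' → E ( E'
E → E ; becomes E' → ; E'
Add E' → ε

Resulting grammar:
E → ( E'
E → + E'
E' → E ( E'
E' → ; E'
E' → ε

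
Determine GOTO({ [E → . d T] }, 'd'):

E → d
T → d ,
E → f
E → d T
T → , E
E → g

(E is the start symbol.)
GOTO(I, 'd') = CLOSURE({ [A → αX.β] : [A → α.Xβ] ∈ I, X = 'd' })

Items with dot before 'd', with the dot advanced:
  [E → . d T] → [E → d . T]
Closure of the advanced items:
  [E → d . T] has the dot before T: add [T → . d ,], [T → . , E]

GOTO = { [E → d . T], [T → . , E], [T → . d ,] }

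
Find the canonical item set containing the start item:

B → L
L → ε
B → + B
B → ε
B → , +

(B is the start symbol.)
{ [B → . + B], [B → . , +], [B → . L], [B → .], [B' → . B], [L → .] }

First, augment the grammar with B' → B
I₀ = CLOSURE({ [B' → . B] }):
  [B' → . B] has the dot before B: add [B → . L], [B → . + B], [B → .], [B → . , +]
  [B → . L] has the dot before L: add [L → .]
No further items can be added.

I₀ = { [B → . + B], [B → . , +], [B → . L], [B → .], [B' → . B], [L → .] }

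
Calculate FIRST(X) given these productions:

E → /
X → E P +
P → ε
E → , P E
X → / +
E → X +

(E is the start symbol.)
{ ',', '/' }

FIRST sets of the other non-terminals involved (by the same procedure, iterated to a fixed point):
  FIRST(E) = { ',', '/' }

From X → E P +:
  - E is a non-terminal: add FIRST(E) \ {ε} = { ',', '/' }
    E is not nullable, so stop
From X → / +:
  - '/' is a terminal: add '/' and stop

Collecting: FIRST(X) = { ',', '/' }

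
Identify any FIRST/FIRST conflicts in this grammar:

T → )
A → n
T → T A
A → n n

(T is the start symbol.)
FIRST sets of the non-terminals at (or reachable through a nullable prefix from) the front of some alternative:
  FIRST(T) = { ')' }

Productions for T:
  T → ): FIRST = { ')' }
  T → T A: FIRST = { ')' }
Productions for A:
  A → n: FIRST = { 'n' }
  A → n n: FIRST = { 'n' }

Conflict for T: T → ) and T → T A
  Overlap: { ')' }
Conflict for A: A → n and A → n n
  Overlap: { 'n' }

Answer: Yes. T → ')' / T → T A on { ')' }; A → n / A → n n on { 'n' }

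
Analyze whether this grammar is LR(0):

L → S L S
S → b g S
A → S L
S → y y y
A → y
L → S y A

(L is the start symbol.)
No. Shift-reduce conflict between [A → y .] and [S → y . y y]

Augment with L' → L and build the canonical LR(0) collection (I0 = CLOSURE({[L' → . L]}), then GOTO on every symbol after a dot until no new states appear). It has 17 states:
  I0: { [L → . S L S], [L → . S y A], [L' → . L], [S → . b g S], [S → . y y y] }  — shift
  I1: { [L' → L .] }  — accept
  I2: { [L → . S L S], [L → . S y A], [L → S . L S], [L → S . y A], [S → . b g S], [S → . y y y] }  — shift
  I3: { [S → b . g S] }  — shift
  I4: { [S → y . y y] }  — shift
  I5: { [S → y y . y] }  — shift
  I6: { [S → y y y .] }  — reduce
  I7: { [S → . b g S], [S → . y y y], [S → b g . S] }  — shift
  I8: { [S → b g S .] }  — reduce
  I9: { [L → S L . S], [S → . b g S], [S → . y y y] }  — shift
  I10: { [A → . S L], [A → . y], [L → S y . A], [S → . b g S], [S → . y y y], [S → y . y y] }  — shift
  I11: { [L → S y A .] }  — reduce
  I12: { [A → S . L], [L → . S L S], [L → . S y A], [S → . b g S], [S → . y y y] }  — shift
  I13: { [A → y .], [S → y . y y], [S → y y . y] }  — shift, reduce
  I14: { [S → y y . y], [S → y y y .] }  — shift, reduce
  I15: { [A → S L .] }  — reduce
  I16: { [L → S L S .] }  — reduce

Conflict in state I13:
  Shift-reduce conflict between [A → y .] and [S → y . y y]
So the grammar is NOT LR(0).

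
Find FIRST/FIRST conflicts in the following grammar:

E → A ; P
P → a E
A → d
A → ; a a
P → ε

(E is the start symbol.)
A FIRST/FIRST conflict occurs when two productions N → α and N → β for the same non-terminal have FIRST(α) ∩ FIRST(β) ≠ ∅ (with ε ∈ FIRST of a nullable right-hand side, so two nullable alternatives also conflict).

Productions for P:
  P → a E: FIRST = { 'a' }
  P → ε: FIRST = { ε }
Productions for A:
  A → d: FIRST = { 'd' }
  A → ; a a: FIRST = { ';' }
E has only one production, so no FIRST/FIRST conflict is possible there.

All alternatives of each non-terminal have pairwise disjoint FIRST sets.

Answer: No FIRST/FIRST conflicts.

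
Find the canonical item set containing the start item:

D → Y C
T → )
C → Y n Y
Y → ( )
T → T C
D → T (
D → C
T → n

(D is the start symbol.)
First, augment the grammar with D' → D
I₀ = CLOSURE({ [D' → . D] }):
  [D' → . D] has the dot before D: add [D → . Y C], [D → . T (], [D → . C]
  [D → . Y C] has the dot before Y: add [Y → . ( )]
  [D → . T (] has the dot before T: add [T → . )], [T → . T C], [T → . n]
  [D → . C] has the dot before C: add [C → . Y n Y]
No further items can be added.

I₀ = { [C → . Y n Y], [D → . C], [D → . T (], [D → . Y C], [D' → . D], [T → . )], [T → . T C], [T → . n], [Y → . ( )] }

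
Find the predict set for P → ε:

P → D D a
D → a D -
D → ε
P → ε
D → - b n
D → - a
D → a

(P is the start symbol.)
{ $ }

PREDICT(P → ε) = (FIRST(RHS) \ {ε}) ∪ (FOLLOW(P) if ε ∈ FIRST(RHS), i.e. RHS ⇒* ε)
The right-hand side is ε (FIRST(ε) = { ε }), so the predict set is FOLLOW(P) = { $ }
PREDICT(P → ε) = { $ }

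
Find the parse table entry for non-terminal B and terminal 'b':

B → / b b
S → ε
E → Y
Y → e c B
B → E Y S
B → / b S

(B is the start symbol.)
To find M[B, 'b'], we find productions for B where 'b' is in the predict set (PREDICT(N → α) = (FIRST(α) \ {ε}) ∪ (FOLLOW(N) if α ⇒* ε)).

Relevant sets:
  FIRST(E) = { 'e' }

B → / b b: PREDICT = { '/' }
B → E Y S: PREDICT = { 'e' }
B → / b S: PREDICT = { '/' }

M[B, 'b'] is empty (no production applies)

Answer: Empty (error entry)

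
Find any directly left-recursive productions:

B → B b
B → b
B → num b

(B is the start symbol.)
Yes, B is left-recursive

Direct left recursion occurs when N → N α for some non-terminal N (the right-hand side begins with the left-hand side itself).

B → B b: LEFT RECURSIVE (starts with B)
B → b: starts with b
B → num b: starts with num

The grammar has direct left recursion on: B.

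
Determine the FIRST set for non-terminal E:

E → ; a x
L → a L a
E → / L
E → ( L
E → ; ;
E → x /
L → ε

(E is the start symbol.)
To compute FIRST(E), examine every production with E on the left-hand side, reading each right-hand side left to right until a non-nullable symbol is reached.

From E → ; a x:
  - ';' is a terminal: add ';' and stop
From E → / L:
  - '/' is a terminal: add '/' and stop
From E → ( L:
  - '(' is a terminal: add '(' and stop
From E → ; ;:
  - ';' is a terminal: add ';' and stop
From E → x /:
  - x is a terminal: add 'x' and stop

Collecting: FIRST(E) = { '(', '/', ';', 'x' }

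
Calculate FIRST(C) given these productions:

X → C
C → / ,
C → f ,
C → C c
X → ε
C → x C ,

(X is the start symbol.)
To compute FIRST(C), examine every production with C on the left-hand side, reading each right-hand side left to right until a non-nullable symbol is reached.

From C → / ,:
  - '/' is a terminal: add '/' and stop
From C → f ,:
  - f is a terminal: add 'f' and stop
From C → C c:
  - C is the symbol being defined: contributes nothing new
    C is not nullable, so stop
From C → x C ,:
  - x is a terminal: add 'x' and stop

Collecting: FIRST(C) = { '/', 'f', 'x' }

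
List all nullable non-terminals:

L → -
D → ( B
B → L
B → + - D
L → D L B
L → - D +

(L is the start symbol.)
There are no ε-productions, so no non-terminal can derive ε.
No non-terminals are nullable.

Answer: None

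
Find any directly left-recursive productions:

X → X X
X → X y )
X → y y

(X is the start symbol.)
X → X X: LEFT RECURSIVE (starts with X)
X → X y ): LEFT RECURSIVE (starts with X)
X → y y: starts with y

The grammar has direct left recursion on: X.

Answer: Yes, X is left-recursive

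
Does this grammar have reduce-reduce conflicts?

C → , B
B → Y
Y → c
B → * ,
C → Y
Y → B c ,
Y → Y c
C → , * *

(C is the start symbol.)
Yes — I5: [B → Y .] vs [C → Y .]

A reduce-reduce conflict occurs when an LR(0) state has two complete items [A → α .] and [B → β .] — both call for a reduction, and with no lookahead the parser cannot choose between them.

Augment with C' → C and build the canonical LR(0) collection (I0 = CLOSURE({[C' → . C]}), then GOTO on every symbol after a dot until no new states appear). It has 15 states:
  I0: { [B → . * ,], [B → . Y], [C → . , * *], [C → . , B], [C → . Y], [C' → . C], [Y → . B c ,], [Y → . Y c], [Y → . c] }  — shift
  I1: { [B → * . ,] }  — shift
  I2: { [B → . * ,], [B → . Y], [C → , . * *], [C → , . B], [Y → . B c ,], [Y → . Y c], [Y → . c] }  — shift
  I3: { [Y → B . c ,] }  — shift
  I4: { [C' → C .] }  — accept
  I5: { [B → Y .], [C → Y .], [Y → Y . c] }  — shift, 2 reduces
  I6: { [Y → c .] }  — reduce
  I7: { [Y → Y c .] }  — reduce
  I8: { [Y → B c . ,] }  — shift
  I9: { [Y → B c , .] }  — reduce
  I10: { [B → * . ,], [C → , * . *] }  — shift
  I11: { [C → , B .], [Y → B . c ,] }  — shift, reduce
  I12: { [B → Y .], [Y → Y . c] }  — shift, reduce
  I13: { [C → , * * .] }  — reduce
  I14: { [B → * , .] }  — reduce

I5 contains complete items [B → Y .], [C → Y .] — reduce-reduce conflict.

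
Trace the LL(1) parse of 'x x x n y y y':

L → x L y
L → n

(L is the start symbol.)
LL(1) parsing maintains a stack (initially the start symbol over $) and the input. At each step: if the stack top is a terminal, match it against the current input token; if it is a non-terminal N, replace it with the RHS of M[N, lookahead] (the unique production whose predict set contains the lookahead).

Stack is shown with the top on the left.

Stack        Input            Action
------------------------------------
L $          x x x n y y y $  output L → x L y
x L y $      x x x n y y y $  match 'x'
L y $        x x n y y y $    output L → x L y
x L y y $    x x n y y y $    match 'x'
L y y $      x n y y y $      output L → x L y
x L y y y $  x n y y y $      match 'x'
L y y y $    n y y y $        output L → n
n y y y $    n y y y $        match 'n'
y y y $      y y y $          match 'y'
y y $        y y $            match 'y'
y $          y $              match 'y'
$            $                accept

The string is accepted.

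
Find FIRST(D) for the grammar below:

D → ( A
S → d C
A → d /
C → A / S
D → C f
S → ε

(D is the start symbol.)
To compute FIRST(D), examine every production with D on the left-hand side, reading each right-hand side left to right until a non-nullable symbol is reached.

FIRST sets of the other non-terminals involved (by the same procedure, iterated to a fixed point):
  FIRST(C) = { 'd' }

From D → ( A:
  - '(' is a terminal: add '(' and stop
From D → C f:
  - C is a non-terminal: add FIRST(C) \ {ε} = { 'd' }
    C is not nullable, so stop

Collecting: FIRST(D) = { '(', 'd' }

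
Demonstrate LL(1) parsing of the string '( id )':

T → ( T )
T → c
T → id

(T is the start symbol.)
LL(1) parsing maintains a stack (initially the start symbol over $) and the input. At each step: if the stack top is a terminal, match it against the current input token; if it is a non-terminal N, replace it with the RHS of M[N, lookahead] (the unique production whose predict set contains the lookahead).

Stack is shown with the top on the left.

Stack    Input     Action
-------------------------
T $      ( id ) $  output T → ( T )
( T ) $  ( id ) $  match '('
T ) $    id ) $    output T → id
id ) $   id ) $    match 'id'
) $      ) $       match ')'
$        $         accept

The string is accepted.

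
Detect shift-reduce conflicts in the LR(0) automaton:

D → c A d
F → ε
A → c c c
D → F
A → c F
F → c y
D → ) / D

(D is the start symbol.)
Yes — I0: [F → .] vs [D → . ) / D]; I6: [F → .] vs [A → c . c c]; I12: [F → .] vs [D → . ) / D]

A shift-reduce conflict occurs when an LR(0) state has both:
  - a complete (reduce) item [A → α .] (dot at the end), and
  - a shift item [B → β . c γ] (dot before a terminal).

Augment with D' → D and build the canonical LR(0) collection (I0 = CLOSURE({[D' → . D]}), then GOTO on every symbol after a dot until no new states appear). It has 14 states:
  I0: { [D → . ) / D], [D → . F], [D → . c A d], [D' → . D], [F → . c y], [F → .] }  — shift, reduce
  I1: { [D → ) . / D] }  — shift
  I2: { [D' → D .] }  — accept
  I3: { [D → F .] }  — reduce
  I4: { [A → . c F], [A → . c c c], [D → c . A d], [F → c . y] }  — shift
  I5: { [D → c A . d] }  — shift
  I6: { [A → c . F], [A → c . c c], [F → . c y], [F → .] }  — shift, reduce
  I7: { [F → c y .] }  — reduce
  I8: { [A → c F .] }  — reduce
  I9: { [A → c c . c], [F → c . y] }  — shift
  I10: { [A → c c c .] }  — reduce
  I11: { [D → c A d .] }  — reduce
  I12: { [D → ) / . D], [D → . ) / D], [D → . F], [D → . c A d], [F → . c y], [F → .] }  — shift, reduce
  I13: { [D → ) / D .] }  — reduce

I0 contains reduce item [F → .] and shift items [D → . ) / D], [D → . c A d], [F → . c y] — shift-reduce conflict.
I6 contains reduce item [F → .] and shift items [A → c . c c], [F → . c y] — shift-reduce conflict.
I12 contains reduce item [F → .] and shift items [D → . ) / D], [D → . c A d], [F → . c y] — shift-reduce conflict.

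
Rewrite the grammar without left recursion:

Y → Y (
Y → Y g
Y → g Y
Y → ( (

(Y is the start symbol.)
Y → g Y Y'
Y → ( ( Y'
Y' → ( Y'
Y' → g Y'
Y' → ε

Y is directly left-recursive. The standard transformation for
  A → A α₁ | ... | A α_m | β₁ | ... | β_n
is
  A  → β₁ A' | ... | β_n A'
  A' → α₁ A' | ... | α_m A' | ε

Y → g Y becomes Y → g Y Y'
Y → ( ( becomes Y → ( ( Y'
Y → Y ( becomes Y' → ( Y'
Y → Y g becomes Y' → g Y'
Add Y' → ε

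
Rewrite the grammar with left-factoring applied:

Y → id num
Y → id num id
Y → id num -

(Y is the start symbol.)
Left-factoring transforms A → αβ₁ | αβ₂ into A → αA' and A' → β₁ | β₂
(α is the longest common prefix among the alternatives). Repeat until
no nonterminal has two alternatives with a common prefix.

Round 1: Y has alternatives sharing prefix 'id num'. Introduce Y': Y → id num Y'
  Add: Y' → ε
  Add: Y' → id
  Add: Y' → -

No remaining common prefixes — done.

Resulting grammar:
Y → id num Y'
Y' → ε
Y' → id
Y' → -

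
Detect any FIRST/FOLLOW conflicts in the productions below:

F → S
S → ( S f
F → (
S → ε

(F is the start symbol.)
A FIRST/FOLLOW conflict occurs when a non-terminal N has a nullable alternative N → β (β ⇒* ε) and another alternative N → α with FIRST(α) ∩ FOLLOW(N) ≠ ∅: on such a lookahead the parser cannot decide between expanding α and letting N vanish via β.

Nullable non-terminals: F, S.
FIRST sets used below: FIRST(S) = { '(', ε }

F: nullable alternative(s) F → S; FOLLOW(F) = { $ }
  F → S: FIRST \ {ε} = { '(' } — this is the only nullable alternative, skip
  F → (: FIRST \ {ε} = { '(' } — disjoint from FOLLOW(F)

S: nullable alternative(s) S → ε; FOLLOW(S) = { $, 'f' }
  S → ( S f: FIRST \ {ε} = { '(' } — disjoint from FOLLOW(S)
  S → ε: FIRST \ {ε} = { } — this is the only nullable alternative, skip

No FIRST/FOLLOW conflicts found.

Answer: No FIRST/FOLLOW conflicts.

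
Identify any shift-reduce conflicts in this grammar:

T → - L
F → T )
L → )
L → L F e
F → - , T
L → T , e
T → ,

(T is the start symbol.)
A shift-reduce conflict occurs when an LR(0) state has both:
  - a complete (reduce) item [A → α .] (dot at the end), and
  - a shift item [B → β . c γ] (dot before a terminal).

Augment with T' → T and build the canonical LR(0) collection (I0 = CLOSURE({[T' → . T]}), then GOTO on every symbol after a dot until no new states appear). It has 16 states:
  I0: { [T → . ,], [T → . - L], [T' → . T] }  — shift
  I1: { [T → , .] }  — reduce
  I2: { [L → . )], [L → . L F e], [L → . T , e], [T → - . L], [T → . ,], [T → . - L] }  — shift
  I3: { [T' → T .] }  — accept
  I4: { [L → ) .] }  — reduce
  I5: { [F → . - , T], [F → . T )], [L → L . F e], [T → - L .], [T → . ,], [T → . - L] }  — shift, reduce
  I6: { [L → T . , e] }  — shift
  I7: { [L → T , . e] }  — shift
  I8: { [L → T , e .] }  — reduce
  I9: { [F → - . , T], [L → . )], [L → . L F e], [L → . T , e], [T → - . L], [T → . ,], [T → . - L] }  — shift
  I10: { [L → L F . e] }  — shift
  I11: { [F → T . )] }  — shift
  I12: { [F → T ) .] }  — reduce
  I13: { [L → L F e .] }  — reduce
  I14: { [F → - , . T], [T → , .], [T → . ,], [T → . - L] }  — shift, reduce
  I15: { [F → - , T .] }  — reduce

I5 contains reduce item [T → - L .] and shift items [F → . - , T], [T → . ,], [T → . - L] — shift-reduce conflict.
I14 contains reduce item [T → , .] and shift items [T → . ,], [T → . - L] — shift-reduce conflict.

Answer: Yes — I5: [T → - L .] vs [F → . - , T]; I14: [T → , .] vs [T → . ,]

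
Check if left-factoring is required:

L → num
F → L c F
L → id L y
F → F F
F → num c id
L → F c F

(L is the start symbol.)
No, left-factoring is not needed

Left-factoring is needed when two productions for the same non-terminal
share a common prefix on the right-hand side.

Productions for L:
  L → num
  L → id L y
  L → F c F
Productions for F:
  F → L c F
  F → F F
  F → num c id

No common prefixes found.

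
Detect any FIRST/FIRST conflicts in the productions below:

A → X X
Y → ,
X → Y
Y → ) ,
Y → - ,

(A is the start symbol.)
Productions for Y:
  Y → ,: FIRST = { ',' }
  Y → ) ,: FIRST = { ')' }
  Y → - ,: FIRST = { '-' }
A, X have only one production, so no FIRST/FIRST conflict is possible there.

All alternatives of each non-terminal have pairwise disjoint FIRST sets.

Answer: No FIRST/FIRST conflicts.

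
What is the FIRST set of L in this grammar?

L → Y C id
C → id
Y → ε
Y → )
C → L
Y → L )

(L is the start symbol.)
To compute FIRST(L), examine every production with L on the left-hand side, reading each right-hand side left to right until a non-nullable symbol is reached.

FIRST sets of the other non-terminals involved (by the same procedure, iterated to a fixed point):
  FIRST(Y) = { ')', 'id', ε }
  FIRST(C) = { ')', 'id' }

From L → Y C id:
  - Y is a non-terminal: add FIRST(Y) \ {ε} = { ')', 'id' }
    Y is nullable, so continue to the next symbol
  - C is a non-terminal: add FIRST(C) \ {ε} = { ')', 'id' }
    C is not nullable, so stop

Collecting: FIRST(L) = { ')', 'id' }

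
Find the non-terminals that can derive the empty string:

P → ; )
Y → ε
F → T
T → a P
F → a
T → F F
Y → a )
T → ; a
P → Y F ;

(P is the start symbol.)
{ 'Y' }

A non-terminal is nullable if it can derive ε (the empty string): either it has an ε-production, or it has a production whose right-hand side consists entirely of nullable non-terminals.

ε-productions: Y → ε
So Y is immediately nullable.
No further non-terminal can be added: every production for the remaining non-terminals contains a terminal or a non-nullable non-terminal.
Nullable = { 'Y' }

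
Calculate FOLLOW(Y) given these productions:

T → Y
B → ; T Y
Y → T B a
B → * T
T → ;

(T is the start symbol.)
{ $, '*', ';', 'a' }

To compute FOLLOW(Y), find every occurrence of Y on a right-hand side N → α Y β: add FIRST(β) \ {ε}, and if β is empty or nullable also add FOLLOW(N). Iterate to a fixed point.

In T → Y: Y is at the end, add FOLLOW(T)
In B → ; T Y: Y is at the end, add FOLLOW(B)

The FOLLOW sets referred to above (computed the same way, to a fixed point):
  FOLLOW(T) = { $, '*', ';', 'a' }
  FOLLOW(B) = { 'a' }

Taking the union: FOLLOW(Y) = { $, '*', ';', 'a' }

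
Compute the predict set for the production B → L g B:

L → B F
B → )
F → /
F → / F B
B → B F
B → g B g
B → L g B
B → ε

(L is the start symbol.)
{ ')', '/', 'g' }

PREDICT(B → L g B) = (FIRST(RHS) \ {ε}) ∪ (FOLLOW(B) if ε ∈ FIRST(RHS), i.e. RHS ⇒* ε)
FIRST(L) = { ')', '/', 'g' }
FIRST(L g B) = { ')', '/', 'g' }
ε ∉ FIRST(L g B), so FOLLOW(B) is not added.
PREDICT(B → L g B) = { ')', '/', 'g' }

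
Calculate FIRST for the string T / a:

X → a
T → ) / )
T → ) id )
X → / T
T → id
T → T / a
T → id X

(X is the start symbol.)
FIRST sets of the non-terminals involved (from the grammar, by fixed-point iteration):
  FIRST(T) = { ')', 'id' }

To compute FIRST(T / a), process the symbols left to right:
Symbol T is a non-terminal. Add FIRST(T) \ {ε} = { ')', 'id' }
T is not nullable (ε ∉ FIRST(T)), so stop here.
FIRST(T / a) = { ')', 'id' }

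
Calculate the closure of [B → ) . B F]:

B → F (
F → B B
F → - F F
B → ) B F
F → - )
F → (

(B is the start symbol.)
Start with: [B → ) . B F]
  [B → ) . B F] has the dot before B: add [B → . F (], [B → . ) B F]
  [B → . F (] has the dot before F: add [F → . B B], [F → . - F F], [F → . - )], [F → . (]
No further items can be added.

CLOSURE = { [B → ) . B F], [B → . ) B F], [B → . F (], [F → . (], [F → . - )], [F → . - F F], [F → . B B] }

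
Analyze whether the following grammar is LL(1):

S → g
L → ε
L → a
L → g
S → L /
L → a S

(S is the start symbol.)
No. Predict set conflict for S: { 'g' }

Relevant sets:
  FIRST(L) = { 'a', 'g', ε }
  FOLLOW(L) = { '/' }

For S:
  PREDICT(S → g) = { 'g' }
  PREDICT(S → L '/') = { '/', 'a', 'g' }
For L:
  PREDICT(L → ε) = { '/' }
  PREDICT(L → a) = { 'a' }
  PREDICT(L → g) = { 'g' }
  PREDICT(L → a S) = { 'a' }

Conflict found: Predict set conflict for S: { 'g' }
The grammar is NOT LL(1).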